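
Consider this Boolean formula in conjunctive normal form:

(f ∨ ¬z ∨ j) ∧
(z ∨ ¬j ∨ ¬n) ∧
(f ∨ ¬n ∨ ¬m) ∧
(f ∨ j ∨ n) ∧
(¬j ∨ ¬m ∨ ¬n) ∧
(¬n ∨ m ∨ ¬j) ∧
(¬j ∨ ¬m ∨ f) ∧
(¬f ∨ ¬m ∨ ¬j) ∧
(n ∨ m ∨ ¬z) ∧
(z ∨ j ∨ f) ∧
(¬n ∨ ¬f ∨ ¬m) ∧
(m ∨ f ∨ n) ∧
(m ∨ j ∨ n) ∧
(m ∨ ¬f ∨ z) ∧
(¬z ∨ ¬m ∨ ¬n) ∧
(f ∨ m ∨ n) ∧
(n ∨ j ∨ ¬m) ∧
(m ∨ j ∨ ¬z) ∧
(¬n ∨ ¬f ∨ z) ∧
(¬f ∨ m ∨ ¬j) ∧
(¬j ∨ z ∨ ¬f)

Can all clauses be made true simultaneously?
No

No, the formula is not satisfiable.

No assignment of truth values to the variables can make all 21 clauses true simultaneously.

The formula is UNSAT (unsatisfiable).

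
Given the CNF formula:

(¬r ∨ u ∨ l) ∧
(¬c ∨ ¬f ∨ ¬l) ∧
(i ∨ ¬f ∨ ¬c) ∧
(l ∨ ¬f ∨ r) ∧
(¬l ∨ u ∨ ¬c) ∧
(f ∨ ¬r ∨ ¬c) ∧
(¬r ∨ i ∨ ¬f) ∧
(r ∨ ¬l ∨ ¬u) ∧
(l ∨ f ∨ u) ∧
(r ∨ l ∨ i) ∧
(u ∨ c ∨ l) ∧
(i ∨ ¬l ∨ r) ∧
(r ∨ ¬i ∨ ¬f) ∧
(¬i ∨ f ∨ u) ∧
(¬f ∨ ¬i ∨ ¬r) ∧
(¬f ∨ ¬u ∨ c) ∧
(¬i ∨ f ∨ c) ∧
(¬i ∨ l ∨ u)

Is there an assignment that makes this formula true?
Yes

Yes, the formula is satisfiable.

One satisfying assignment is: l=True, r=True, u=False, i=False, c=False, f=False

Verification: With this assignment, all 18 clauses evaluate to true.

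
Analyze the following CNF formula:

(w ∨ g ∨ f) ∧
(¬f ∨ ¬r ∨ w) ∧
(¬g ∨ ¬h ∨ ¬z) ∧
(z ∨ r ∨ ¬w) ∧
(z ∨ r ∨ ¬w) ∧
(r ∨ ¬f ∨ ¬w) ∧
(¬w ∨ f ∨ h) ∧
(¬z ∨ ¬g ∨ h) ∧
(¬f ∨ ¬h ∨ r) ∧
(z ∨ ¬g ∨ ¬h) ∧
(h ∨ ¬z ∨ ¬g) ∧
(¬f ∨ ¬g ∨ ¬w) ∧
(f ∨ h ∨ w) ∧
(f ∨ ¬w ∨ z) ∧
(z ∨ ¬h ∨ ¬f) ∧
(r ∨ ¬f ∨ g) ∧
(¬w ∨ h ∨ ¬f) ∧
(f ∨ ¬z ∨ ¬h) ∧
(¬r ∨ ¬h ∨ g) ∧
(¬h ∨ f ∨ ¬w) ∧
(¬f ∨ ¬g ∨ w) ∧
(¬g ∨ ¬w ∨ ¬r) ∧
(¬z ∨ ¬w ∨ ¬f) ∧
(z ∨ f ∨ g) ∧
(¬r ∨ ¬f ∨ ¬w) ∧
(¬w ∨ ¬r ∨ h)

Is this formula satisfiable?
No

No, the formula is not satisfiable.

No assignment of truth values to the variables can make all 26 clauses true simultaneously.

The formula is UNSAT (unsatisfiable).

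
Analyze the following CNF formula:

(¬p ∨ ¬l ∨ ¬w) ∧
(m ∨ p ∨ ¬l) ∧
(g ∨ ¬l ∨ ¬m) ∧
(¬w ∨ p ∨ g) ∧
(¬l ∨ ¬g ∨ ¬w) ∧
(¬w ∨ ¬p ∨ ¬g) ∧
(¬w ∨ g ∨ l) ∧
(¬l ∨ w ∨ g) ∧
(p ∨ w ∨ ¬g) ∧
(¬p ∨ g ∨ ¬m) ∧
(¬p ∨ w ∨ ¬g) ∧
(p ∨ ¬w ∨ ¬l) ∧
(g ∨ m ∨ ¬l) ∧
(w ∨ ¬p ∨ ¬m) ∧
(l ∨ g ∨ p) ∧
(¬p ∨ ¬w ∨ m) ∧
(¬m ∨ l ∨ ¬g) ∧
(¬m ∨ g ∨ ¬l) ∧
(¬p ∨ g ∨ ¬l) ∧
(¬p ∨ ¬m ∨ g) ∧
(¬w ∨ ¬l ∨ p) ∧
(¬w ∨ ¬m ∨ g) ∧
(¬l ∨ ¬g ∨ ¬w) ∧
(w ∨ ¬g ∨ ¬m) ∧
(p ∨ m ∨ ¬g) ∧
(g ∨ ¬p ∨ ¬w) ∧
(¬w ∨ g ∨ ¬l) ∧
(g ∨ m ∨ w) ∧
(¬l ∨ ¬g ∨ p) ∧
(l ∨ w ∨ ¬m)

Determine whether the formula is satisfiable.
No

No, the formula is not satisfiable.

No assignment of truth values to the variables can make all 30 clauses true simultaneously.

The formula is UNSAT (unsatisfiable).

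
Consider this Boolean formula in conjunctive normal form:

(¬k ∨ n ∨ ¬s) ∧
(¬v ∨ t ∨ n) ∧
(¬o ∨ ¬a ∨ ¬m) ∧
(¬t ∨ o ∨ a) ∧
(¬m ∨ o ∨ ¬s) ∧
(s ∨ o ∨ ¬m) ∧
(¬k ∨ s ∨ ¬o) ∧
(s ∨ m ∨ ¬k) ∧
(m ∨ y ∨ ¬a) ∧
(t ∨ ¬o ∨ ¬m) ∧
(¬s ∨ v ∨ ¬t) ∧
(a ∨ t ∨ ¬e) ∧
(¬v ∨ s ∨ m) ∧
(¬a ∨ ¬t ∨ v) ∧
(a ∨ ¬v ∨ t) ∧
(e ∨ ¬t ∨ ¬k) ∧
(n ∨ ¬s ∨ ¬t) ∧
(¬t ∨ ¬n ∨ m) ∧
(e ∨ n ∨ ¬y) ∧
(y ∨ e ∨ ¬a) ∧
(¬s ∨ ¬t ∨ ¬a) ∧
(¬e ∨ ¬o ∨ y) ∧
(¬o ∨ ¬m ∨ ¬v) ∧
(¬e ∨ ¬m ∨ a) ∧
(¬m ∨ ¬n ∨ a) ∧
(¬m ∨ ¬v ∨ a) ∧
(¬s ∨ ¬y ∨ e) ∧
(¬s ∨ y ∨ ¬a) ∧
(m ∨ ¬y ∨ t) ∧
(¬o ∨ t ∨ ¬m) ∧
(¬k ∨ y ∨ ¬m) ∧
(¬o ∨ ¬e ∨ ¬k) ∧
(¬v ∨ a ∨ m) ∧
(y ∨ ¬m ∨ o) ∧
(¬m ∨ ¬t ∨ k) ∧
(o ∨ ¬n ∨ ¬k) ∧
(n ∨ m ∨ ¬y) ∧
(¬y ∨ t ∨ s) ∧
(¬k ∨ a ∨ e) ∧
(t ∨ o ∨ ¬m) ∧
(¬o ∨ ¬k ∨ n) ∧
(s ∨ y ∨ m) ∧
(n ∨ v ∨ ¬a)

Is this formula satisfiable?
Yes

Yes, the formula is satisfiable.

One satisfying assignment is: a=False, t=False, e=False, m=False, o=False, k=False, s=True, n=False, v=False, y=False

Verification: With this assignment, all 43 clauses evaluate to true.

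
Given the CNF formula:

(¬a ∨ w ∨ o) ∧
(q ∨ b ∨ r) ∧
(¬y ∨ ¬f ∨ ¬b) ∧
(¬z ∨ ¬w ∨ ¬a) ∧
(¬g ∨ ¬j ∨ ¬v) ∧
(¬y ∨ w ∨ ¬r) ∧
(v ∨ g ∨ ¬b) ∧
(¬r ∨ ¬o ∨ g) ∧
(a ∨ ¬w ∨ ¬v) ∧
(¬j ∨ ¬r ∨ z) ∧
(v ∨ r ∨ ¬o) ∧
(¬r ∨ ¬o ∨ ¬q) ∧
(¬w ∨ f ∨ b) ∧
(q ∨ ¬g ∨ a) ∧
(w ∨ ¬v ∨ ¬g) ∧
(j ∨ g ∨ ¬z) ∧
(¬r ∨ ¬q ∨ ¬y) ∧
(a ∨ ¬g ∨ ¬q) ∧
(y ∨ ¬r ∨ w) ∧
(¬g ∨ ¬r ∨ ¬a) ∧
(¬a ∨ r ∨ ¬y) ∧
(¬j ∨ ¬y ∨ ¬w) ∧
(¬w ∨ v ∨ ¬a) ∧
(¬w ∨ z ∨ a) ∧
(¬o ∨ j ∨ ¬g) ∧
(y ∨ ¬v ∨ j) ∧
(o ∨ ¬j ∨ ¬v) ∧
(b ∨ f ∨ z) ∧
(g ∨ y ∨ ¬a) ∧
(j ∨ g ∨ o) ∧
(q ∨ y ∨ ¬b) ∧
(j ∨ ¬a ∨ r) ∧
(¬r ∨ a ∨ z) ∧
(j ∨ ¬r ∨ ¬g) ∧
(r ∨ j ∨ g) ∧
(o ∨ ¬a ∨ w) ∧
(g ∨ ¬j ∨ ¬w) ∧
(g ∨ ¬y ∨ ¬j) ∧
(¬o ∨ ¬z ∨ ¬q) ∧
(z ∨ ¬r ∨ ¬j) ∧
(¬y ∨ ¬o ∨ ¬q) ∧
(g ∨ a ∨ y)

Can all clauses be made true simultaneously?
No

No, the formula is not satisfiable.

No assignment of truth values to the variables can make all 42 clauses true simultaneously.

The formula is UNSAT (unsatisfiable).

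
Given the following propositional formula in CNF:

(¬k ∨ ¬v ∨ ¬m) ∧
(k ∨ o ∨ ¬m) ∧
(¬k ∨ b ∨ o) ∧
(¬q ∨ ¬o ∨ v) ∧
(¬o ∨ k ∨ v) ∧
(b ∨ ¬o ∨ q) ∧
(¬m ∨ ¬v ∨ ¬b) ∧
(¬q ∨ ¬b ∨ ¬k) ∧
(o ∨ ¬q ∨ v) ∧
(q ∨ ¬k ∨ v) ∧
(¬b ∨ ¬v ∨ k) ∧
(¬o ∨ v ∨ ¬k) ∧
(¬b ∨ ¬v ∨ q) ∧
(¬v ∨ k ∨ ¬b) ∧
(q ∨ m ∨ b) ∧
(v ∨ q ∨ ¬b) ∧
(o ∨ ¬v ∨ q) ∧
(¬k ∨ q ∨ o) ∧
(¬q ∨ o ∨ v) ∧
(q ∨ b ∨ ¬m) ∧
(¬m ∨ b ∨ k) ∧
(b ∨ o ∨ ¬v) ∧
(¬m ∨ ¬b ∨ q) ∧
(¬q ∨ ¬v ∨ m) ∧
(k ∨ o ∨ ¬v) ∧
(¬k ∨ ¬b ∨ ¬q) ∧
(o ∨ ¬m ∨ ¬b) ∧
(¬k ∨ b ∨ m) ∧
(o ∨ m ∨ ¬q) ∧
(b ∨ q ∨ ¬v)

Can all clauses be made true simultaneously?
No

No, the formula is not satisfiable.

No assignment of truth values to the variables can make all 30 clauses true simultaneously.

The formula is UNSAT (unsatisfiable).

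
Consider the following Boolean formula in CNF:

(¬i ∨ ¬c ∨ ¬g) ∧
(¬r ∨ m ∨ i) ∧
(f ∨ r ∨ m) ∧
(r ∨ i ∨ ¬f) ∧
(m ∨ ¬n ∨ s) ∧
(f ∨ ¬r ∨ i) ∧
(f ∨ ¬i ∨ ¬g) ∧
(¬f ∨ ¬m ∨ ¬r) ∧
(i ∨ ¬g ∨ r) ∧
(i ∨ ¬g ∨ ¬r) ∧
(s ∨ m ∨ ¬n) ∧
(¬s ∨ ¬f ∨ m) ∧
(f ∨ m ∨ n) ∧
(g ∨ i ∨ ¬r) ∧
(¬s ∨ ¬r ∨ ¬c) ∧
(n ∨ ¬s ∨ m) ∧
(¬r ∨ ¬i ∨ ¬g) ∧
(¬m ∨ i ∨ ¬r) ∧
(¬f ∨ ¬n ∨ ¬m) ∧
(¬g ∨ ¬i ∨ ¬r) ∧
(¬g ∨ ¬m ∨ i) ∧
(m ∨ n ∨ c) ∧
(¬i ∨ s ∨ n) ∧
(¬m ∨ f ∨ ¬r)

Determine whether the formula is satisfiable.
Yes

Yes, the formula is satisfiable.

One satisfying assignment is: i=False, g=False, f=False, r=False, c=False, s=False, n=False, m=True

Verification: With this assignment, all 24 clauses evaluate to true.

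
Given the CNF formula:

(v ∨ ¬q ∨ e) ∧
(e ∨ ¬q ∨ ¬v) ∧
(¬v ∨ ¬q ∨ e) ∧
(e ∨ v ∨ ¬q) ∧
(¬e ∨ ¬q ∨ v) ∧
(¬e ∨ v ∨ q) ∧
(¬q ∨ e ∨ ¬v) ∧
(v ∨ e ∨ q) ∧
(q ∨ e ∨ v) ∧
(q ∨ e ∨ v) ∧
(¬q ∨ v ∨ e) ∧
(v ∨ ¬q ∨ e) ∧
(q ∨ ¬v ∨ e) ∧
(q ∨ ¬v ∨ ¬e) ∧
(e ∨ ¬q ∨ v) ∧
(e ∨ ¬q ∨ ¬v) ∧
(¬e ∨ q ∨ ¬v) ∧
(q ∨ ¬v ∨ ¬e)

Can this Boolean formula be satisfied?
Yes

Yes, the formula is satisfiable.

One satisfying assignment is: e=True, v=True, q=True

Verification: With this assignment, all 18 clauses evaluate to true.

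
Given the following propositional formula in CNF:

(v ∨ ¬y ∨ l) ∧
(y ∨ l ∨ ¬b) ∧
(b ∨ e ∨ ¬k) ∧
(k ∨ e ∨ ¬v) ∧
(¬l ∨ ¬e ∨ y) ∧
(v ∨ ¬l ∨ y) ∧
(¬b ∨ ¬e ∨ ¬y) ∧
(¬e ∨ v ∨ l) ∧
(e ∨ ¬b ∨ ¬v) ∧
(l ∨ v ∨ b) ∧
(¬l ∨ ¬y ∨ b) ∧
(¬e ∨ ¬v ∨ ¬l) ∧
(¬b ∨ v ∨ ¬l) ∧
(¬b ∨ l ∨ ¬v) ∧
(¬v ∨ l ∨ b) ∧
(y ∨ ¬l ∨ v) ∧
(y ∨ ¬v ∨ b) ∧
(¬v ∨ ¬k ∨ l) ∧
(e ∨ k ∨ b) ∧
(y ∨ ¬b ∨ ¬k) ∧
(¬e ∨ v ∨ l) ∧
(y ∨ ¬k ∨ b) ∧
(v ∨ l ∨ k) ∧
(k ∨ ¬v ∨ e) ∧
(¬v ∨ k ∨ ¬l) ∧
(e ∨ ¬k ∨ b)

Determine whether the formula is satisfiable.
No

No, the formula is not satisfiable.

No assignment of truth values to the variables can make all 26 clauses true simultaneously.

The formula is UNSAT (unsatisfiable).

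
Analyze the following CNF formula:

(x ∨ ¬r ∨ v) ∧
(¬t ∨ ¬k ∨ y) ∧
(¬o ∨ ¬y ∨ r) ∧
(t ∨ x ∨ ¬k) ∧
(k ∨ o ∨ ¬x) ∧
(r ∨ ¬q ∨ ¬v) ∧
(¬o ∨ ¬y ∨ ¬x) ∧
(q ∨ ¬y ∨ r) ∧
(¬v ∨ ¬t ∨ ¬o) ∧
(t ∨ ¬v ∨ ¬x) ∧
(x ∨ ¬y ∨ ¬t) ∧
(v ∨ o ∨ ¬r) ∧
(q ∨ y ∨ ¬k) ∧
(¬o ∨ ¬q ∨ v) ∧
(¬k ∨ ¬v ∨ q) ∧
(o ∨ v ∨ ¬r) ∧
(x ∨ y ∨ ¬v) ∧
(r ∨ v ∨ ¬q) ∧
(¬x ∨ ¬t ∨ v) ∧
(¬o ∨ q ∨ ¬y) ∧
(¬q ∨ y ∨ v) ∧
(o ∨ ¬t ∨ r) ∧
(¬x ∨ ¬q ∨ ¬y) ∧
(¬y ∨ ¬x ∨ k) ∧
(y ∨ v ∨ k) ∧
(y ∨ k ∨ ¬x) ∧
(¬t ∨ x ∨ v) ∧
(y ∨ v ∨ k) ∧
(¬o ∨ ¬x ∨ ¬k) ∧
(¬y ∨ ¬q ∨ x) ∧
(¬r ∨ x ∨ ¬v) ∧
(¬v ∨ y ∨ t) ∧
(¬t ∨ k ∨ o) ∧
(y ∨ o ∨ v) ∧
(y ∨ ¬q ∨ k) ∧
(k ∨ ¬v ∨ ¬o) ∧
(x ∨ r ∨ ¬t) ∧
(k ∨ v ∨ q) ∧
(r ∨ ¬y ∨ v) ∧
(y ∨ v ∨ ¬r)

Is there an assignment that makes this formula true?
No

No, the formula is not satisfiable.

No assignment of truth values to the variables can make all 40 clauses true simultaneously.

The formula is UNSAT (unsatisfiable).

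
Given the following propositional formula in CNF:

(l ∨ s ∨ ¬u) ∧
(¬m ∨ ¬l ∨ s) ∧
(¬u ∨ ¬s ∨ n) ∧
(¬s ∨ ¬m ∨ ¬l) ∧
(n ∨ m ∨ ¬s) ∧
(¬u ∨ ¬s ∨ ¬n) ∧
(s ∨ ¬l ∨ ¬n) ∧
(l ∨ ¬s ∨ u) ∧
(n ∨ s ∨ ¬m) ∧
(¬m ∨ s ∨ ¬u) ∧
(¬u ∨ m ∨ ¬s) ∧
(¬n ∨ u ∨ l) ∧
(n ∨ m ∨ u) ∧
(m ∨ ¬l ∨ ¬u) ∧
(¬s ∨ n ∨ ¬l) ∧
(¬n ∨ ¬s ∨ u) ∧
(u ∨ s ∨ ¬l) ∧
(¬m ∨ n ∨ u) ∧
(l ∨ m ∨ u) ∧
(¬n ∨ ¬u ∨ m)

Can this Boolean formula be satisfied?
No

No, the formula is not satisfiable.

No assignment of truth values to the variables can make all 20 clauses true simultaneously.

The formula is UNSAT (unsatisfiable).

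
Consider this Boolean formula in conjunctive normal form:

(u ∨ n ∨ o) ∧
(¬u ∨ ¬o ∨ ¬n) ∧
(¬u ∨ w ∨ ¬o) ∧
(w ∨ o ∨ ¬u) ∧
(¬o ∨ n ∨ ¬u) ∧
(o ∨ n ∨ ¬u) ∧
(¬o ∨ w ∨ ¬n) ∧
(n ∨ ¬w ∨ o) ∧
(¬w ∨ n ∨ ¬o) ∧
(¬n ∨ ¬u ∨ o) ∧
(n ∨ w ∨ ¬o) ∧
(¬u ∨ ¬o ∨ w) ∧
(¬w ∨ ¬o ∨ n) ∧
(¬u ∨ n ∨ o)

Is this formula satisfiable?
Yes

Yes, the formula is satisfiable.

One satisfying assignment is: u=False, w=False, o=False, n=True

Verification: With this assignment, all 14 clauses evaluate to true.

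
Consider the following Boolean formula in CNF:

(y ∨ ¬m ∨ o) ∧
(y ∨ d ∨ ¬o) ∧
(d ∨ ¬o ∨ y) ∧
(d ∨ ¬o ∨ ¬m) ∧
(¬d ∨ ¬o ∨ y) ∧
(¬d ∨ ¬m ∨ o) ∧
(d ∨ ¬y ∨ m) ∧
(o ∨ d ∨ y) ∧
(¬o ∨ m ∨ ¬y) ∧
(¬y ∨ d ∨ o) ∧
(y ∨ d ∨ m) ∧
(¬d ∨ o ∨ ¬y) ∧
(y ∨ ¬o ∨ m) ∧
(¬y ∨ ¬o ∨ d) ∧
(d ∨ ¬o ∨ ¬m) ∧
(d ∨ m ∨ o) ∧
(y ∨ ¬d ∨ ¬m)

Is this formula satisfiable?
Yes

Yes, the formula is satisfiable.

One satisfying assignment is: d=True, o=True, m=True, y=True

Verification: With this assignment, all 17 clauses evaluate to true.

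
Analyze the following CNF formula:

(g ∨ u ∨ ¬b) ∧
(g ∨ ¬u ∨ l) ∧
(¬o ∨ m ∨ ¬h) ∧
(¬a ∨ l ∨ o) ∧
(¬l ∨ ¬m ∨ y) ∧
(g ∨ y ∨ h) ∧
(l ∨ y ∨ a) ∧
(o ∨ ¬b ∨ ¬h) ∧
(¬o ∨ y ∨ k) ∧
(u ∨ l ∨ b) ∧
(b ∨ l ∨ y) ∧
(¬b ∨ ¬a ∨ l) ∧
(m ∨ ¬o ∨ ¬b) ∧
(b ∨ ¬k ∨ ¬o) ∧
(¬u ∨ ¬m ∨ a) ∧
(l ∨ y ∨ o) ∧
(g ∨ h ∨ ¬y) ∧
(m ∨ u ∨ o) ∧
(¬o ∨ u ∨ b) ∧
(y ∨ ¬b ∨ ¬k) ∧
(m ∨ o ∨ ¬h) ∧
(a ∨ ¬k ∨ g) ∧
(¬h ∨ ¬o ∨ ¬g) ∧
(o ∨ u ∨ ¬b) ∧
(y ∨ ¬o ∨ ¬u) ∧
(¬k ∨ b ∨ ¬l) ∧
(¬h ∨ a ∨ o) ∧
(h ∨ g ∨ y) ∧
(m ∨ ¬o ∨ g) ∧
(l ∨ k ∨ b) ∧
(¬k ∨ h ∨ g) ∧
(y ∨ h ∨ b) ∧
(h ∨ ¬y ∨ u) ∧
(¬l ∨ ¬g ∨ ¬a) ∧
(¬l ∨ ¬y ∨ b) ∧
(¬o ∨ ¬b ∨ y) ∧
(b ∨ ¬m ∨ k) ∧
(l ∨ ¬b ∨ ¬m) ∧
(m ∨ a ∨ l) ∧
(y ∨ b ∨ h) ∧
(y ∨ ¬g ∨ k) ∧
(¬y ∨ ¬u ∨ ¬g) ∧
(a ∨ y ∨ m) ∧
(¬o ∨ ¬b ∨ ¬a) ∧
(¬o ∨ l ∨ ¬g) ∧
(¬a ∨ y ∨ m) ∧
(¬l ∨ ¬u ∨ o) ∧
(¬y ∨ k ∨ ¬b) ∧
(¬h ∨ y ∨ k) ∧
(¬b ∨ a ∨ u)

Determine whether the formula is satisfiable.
No

No, the formula is not satisfiable.

No assignment of truth values to the variables can make all 50 clauses true simultaneously.

The formula is UNSAT (unsatisfiable).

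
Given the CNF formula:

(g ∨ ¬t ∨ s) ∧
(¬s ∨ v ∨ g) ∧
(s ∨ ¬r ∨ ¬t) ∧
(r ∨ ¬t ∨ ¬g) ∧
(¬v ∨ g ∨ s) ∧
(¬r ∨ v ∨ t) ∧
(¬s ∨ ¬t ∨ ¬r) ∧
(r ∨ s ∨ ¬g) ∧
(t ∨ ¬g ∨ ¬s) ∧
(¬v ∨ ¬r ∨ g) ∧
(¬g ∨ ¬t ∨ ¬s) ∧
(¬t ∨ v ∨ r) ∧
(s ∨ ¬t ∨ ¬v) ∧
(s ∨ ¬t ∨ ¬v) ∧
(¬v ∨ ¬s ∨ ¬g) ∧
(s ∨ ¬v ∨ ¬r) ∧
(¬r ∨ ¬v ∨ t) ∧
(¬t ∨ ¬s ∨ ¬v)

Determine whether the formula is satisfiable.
Yes

Yes, the formula is satisfiable.

One satisfying assignment is: g=False, r=False, v=False, t=False, s=False

Verification: With this assignment, all 18 clauses evaluate to true.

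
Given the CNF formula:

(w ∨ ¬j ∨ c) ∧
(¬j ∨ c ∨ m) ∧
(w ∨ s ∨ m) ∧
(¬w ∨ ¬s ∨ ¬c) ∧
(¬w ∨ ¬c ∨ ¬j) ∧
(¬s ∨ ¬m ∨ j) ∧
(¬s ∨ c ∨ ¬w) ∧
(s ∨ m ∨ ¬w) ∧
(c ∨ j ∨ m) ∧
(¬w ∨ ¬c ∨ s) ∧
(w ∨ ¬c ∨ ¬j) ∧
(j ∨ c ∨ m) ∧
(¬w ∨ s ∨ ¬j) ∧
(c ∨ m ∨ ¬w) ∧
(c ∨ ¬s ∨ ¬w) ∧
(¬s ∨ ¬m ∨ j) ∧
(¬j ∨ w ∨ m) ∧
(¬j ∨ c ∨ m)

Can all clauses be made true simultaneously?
Yes

Yes, the formula is satisfiable.

One satisfying assignment is: m=True, c=False, j=False, w=False, s=False

Verification: With this assignment, all 18 clauses evaluate to true.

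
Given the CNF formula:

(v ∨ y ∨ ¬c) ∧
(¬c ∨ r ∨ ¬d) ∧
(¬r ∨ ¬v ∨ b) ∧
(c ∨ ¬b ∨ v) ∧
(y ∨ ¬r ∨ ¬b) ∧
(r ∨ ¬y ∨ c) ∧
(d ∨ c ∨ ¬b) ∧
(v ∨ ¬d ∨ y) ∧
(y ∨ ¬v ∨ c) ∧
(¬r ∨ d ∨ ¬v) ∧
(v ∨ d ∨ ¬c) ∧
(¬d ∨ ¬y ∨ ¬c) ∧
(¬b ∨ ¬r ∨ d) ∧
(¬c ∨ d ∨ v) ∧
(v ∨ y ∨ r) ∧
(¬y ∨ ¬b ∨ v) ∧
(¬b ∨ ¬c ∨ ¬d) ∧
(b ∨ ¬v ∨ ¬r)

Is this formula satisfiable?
Yes

Yes, the formula is satisfiable.

One satisfying assignment is: d=False, r=False, c=True, v=True, y=False, b=False

Verification: With this assignment, all 18 clauses evaluate to true.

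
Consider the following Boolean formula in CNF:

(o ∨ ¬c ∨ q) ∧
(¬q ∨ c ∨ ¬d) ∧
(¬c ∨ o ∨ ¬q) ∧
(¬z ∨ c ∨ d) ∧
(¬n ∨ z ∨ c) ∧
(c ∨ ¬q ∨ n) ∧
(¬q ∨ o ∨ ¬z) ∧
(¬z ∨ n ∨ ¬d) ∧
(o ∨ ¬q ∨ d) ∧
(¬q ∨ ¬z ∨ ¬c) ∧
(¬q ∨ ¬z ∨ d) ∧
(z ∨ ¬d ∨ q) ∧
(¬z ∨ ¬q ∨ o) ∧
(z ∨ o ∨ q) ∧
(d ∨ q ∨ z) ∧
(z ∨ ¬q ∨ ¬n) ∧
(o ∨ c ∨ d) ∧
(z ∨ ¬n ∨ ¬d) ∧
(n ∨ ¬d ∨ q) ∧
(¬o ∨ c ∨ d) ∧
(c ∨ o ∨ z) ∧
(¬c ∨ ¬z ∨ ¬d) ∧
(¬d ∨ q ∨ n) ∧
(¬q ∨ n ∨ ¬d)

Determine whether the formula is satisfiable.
Yes

Yes, the formula is satisfiable.

One satisfying assignment is: q=True, c=True, o=True, d=False, z=False, n=False

Verification: With this assignment, all 24 clauses evaluate to true.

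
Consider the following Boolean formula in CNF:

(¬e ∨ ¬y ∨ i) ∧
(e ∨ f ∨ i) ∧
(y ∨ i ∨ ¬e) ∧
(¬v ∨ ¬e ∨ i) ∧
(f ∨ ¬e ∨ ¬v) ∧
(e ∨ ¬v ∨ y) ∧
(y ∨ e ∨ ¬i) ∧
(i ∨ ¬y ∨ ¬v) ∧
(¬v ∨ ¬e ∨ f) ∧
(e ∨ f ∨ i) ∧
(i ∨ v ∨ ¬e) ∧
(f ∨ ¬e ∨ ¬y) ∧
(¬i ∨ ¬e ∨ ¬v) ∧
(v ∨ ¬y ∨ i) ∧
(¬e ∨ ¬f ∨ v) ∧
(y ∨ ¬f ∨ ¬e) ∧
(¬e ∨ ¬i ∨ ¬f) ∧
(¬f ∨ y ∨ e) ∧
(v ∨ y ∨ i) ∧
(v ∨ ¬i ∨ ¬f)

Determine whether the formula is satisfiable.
Yes

Yes, the formula is satisfiable.

One satisfying assignment is: v=False, f=False, e=True, y=False, i=True

Verification: With this assignment, all 20 clauses evaluate to true.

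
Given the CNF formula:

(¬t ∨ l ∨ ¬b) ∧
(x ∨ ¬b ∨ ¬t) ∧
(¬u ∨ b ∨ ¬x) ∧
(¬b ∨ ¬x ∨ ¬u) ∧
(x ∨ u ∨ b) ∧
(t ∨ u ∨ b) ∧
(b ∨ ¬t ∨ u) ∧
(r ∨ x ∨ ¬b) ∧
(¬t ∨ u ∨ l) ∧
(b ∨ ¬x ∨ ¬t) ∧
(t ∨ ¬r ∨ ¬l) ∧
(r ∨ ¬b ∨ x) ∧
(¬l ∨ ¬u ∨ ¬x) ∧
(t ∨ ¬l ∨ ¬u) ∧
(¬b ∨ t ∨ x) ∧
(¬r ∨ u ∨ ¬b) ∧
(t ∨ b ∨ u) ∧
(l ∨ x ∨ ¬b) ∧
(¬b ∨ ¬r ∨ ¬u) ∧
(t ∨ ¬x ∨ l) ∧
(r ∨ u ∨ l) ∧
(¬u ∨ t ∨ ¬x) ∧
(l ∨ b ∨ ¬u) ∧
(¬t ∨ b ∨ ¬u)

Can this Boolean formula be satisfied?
Yes

Yes, the formula is satisfiable.

One satisfying assignment is: r=False, x=True, b=True, u=False, t=True, l=True

Verification: With this assignment, all 24 clauses evaluate to true.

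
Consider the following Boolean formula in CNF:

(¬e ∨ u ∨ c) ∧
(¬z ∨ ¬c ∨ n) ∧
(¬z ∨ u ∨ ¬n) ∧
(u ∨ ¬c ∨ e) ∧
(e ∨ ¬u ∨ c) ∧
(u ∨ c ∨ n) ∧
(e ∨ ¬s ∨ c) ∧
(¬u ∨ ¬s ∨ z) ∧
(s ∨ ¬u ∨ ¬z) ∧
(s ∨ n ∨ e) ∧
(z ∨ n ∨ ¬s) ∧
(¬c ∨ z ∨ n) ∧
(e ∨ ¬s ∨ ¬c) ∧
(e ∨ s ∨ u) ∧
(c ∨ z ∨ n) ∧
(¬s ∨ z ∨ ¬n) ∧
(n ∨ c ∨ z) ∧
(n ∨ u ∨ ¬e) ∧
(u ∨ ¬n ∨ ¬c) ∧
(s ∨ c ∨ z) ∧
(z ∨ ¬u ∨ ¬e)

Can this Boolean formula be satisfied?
Yes

Yes, the formula is satisfiable.

One satisfying assignment is: z=False, u=True, s=False, c=True, e=False, n=True

Verification: With this assignment, all 21 clauses evaluate to true.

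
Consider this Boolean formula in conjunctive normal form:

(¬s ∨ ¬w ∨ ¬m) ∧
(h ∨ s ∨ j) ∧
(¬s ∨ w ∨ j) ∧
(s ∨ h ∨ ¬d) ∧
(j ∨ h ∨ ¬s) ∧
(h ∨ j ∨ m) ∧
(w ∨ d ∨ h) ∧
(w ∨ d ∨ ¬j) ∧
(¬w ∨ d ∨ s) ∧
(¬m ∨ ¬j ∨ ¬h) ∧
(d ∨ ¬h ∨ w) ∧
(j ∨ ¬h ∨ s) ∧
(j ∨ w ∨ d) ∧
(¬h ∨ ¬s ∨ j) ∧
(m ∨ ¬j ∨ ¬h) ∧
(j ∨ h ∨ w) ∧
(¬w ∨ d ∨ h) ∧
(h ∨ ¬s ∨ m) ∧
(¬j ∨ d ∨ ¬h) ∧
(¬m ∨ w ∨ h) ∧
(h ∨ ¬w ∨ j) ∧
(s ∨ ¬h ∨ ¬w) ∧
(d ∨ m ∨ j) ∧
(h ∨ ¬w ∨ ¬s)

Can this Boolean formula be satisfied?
No

No, the formula is not satisfiable.

No assignment of truth values to the variables can make all 24 clauses true simultaneously.

The formula is UNSAT (unsatisfiable).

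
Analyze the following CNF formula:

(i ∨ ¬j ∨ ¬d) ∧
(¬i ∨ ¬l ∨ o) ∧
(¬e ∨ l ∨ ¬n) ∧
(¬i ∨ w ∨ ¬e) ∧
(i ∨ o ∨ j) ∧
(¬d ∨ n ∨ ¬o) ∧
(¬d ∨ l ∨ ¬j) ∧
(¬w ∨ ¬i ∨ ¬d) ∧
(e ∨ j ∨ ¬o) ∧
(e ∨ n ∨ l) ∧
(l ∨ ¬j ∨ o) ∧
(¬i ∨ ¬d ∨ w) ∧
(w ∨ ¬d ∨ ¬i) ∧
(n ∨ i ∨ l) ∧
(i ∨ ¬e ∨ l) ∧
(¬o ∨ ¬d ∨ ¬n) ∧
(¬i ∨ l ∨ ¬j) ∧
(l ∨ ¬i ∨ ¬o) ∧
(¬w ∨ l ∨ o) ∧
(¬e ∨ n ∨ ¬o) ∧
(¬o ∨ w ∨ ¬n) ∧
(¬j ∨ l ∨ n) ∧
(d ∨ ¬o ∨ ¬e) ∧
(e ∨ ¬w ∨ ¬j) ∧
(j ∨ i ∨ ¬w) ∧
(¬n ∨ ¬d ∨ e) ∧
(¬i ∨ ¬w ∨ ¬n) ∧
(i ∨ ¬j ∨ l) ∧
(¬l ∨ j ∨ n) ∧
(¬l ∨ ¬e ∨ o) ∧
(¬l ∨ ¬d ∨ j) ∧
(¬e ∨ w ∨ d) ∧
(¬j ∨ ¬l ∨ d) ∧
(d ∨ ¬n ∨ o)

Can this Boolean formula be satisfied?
No

No, the formula is not satisfiable.

No assignment of truth values to the variables can make all 34 clauses true simultaneously.

The formula is UNSAT (unsatisfiable).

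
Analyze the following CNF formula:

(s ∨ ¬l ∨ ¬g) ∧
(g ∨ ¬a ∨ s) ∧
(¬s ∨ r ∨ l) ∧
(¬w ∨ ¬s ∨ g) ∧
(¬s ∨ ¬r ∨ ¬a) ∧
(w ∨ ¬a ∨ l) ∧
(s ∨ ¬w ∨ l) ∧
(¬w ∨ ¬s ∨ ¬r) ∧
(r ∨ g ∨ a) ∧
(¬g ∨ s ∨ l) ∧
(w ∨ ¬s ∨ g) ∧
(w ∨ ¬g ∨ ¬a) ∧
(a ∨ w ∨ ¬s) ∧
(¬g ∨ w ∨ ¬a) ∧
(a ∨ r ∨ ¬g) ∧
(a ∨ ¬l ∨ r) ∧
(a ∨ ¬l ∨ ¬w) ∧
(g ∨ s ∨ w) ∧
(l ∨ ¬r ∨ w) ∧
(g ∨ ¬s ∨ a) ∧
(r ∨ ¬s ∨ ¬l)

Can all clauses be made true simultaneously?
No

No, the formula is not satisfiable.

No assignment of truth values to the variables can make all 21 clauses true simultaneously.

The formula is UNSAT (unsatisfiable).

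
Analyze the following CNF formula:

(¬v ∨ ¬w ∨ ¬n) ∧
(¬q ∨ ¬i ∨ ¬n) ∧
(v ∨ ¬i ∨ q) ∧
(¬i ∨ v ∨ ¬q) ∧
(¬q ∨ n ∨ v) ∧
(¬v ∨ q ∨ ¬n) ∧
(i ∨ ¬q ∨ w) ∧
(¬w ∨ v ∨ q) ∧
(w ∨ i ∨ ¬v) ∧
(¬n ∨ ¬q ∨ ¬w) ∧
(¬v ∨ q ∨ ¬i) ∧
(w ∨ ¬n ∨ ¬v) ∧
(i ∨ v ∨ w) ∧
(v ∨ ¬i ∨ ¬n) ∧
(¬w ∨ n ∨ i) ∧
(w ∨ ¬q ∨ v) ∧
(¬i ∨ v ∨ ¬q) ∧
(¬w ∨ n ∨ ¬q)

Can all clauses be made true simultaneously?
Yes

Yes, the formula is satisfiable.

One satisfying assignment is: w=False, i=True, v=True, n=False, q=True

Verification: With this assignment, all 18 clauses evaluate to true.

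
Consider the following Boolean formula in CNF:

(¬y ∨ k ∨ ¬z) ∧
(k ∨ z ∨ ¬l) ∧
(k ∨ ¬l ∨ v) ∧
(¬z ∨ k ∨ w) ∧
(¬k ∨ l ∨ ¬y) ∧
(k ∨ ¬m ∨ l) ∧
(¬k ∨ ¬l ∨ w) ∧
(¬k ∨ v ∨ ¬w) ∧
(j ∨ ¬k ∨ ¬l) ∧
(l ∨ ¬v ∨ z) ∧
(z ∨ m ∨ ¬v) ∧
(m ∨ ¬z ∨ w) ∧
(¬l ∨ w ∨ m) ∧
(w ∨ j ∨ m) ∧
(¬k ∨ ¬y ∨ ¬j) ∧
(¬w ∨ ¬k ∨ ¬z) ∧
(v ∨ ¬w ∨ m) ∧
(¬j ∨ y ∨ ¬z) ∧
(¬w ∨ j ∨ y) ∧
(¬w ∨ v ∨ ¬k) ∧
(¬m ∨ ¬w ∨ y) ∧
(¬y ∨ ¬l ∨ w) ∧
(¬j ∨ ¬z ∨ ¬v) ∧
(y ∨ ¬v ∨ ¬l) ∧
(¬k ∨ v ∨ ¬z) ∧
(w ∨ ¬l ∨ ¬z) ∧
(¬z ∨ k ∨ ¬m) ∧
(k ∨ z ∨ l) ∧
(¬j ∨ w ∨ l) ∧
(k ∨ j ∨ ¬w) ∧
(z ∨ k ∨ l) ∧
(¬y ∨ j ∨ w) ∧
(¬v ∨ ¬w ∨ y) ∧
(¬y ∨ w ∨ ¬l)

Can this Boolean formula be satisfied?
Yes

Yes, the formula is satisfiable.

One satisfying assignment is: v=False, j=False, l=False, z=False, y=False, k=True, m=True, w=False

Verification: With this assignment, all 34 clauses evaluate to true.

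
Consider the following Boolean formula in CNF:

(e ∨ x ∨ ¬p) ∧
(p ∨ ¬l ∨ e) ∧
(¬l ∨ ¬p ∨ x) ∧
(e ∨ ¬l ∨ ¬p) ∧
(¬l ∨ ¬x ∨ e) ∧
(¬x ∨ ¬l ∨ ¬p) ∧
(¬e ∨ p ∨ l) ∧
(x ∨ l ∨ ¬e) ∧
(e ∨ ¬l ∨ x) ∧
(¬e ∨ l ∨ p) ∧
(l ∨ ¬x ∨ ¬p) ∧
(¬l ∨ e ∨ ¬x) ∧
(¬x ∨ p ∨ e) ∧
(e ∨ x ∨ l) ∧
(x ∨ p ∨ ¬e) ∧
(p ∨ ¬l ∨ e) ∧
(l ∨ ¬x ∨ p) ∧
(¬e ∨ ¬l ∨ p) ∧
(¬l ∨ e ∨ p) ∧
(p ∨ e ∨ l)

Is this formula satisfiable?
No

No, the formula is not satisfiable.

No assignment of truth values to the variables can make all 20 clauses true simultaneously.

The formula is UNSAT (unsatisfiable).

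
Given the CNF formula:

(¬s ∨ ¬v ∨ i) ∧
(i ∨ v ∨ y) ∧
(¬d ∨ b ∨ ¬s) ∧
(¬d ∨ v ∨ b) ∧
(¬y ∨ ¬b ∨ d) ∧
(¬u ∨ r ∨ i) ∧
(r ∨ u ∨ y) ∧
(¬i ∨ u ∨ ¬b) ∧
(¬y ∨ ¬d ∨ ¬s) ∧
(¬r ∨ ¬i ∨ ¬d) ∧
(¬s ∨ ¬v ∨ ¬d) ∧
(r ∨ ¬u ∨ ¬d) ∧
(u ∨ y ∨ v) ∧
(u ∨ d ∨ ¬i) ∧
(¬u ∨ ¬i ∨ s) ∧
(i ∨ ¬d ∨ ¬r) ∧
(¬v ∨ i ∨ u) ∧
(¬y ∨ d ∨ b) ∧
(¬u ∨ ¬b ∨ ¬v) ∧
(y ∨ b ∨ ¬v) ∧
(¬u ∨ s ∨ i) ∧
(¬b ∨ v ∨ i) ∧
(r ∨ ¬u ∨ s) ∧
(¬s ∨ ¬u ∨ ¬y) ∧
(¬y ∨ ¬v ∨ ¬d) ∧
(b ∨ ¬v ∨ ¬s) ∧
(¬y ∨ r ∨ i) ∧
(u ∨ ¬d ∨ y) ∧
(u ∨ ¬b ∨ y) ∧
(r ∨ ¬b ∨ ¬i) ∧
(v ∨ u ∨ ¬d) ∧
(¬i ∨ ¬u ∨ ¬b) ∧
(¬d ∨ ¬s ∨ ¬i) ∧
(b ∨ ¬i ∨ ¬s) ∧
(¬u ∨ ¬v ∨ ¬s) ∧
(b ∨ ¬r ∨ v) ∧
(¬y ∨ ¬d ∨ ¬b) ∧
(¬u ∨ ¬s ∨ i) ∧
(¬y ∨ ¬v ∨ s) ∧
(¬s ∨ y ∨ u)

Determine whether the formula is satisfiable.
No

No, the formula is not satisfiable.

No assignment of truth values to the variables can make all 40 clauses true simultaneously.

The formula is UNSAT (unsatisfiable).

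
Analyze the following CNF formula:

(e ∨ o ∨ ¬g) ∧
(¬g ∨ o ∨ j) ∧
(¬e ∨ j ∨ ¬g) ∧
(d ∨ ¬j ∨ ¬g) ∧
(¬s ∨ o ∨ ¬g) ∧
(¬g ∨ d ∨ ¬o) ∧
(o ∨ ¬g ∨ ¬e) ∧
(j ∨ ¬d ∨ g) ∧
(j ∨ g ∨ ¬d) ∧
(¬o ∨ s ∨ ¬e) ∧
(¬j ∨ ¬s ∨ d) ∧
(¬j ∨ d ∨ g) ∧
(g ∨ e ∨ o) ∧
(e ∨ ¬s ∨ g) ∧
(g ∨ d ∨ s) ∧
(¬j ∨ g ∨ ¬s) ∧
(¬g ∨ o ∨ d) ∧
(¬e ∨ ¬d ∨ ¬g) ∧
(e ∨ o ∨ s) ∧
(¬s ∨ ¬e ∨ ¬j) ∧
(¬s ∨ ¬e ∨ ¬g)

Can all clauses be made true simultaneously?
Yes

Yes, the formula is satisfiable.

One satisfying assignment is: d=False, j=False, o=False, s=True, e=True, g=False

Verification: With this assignment, all 21 clauses evaluate to true.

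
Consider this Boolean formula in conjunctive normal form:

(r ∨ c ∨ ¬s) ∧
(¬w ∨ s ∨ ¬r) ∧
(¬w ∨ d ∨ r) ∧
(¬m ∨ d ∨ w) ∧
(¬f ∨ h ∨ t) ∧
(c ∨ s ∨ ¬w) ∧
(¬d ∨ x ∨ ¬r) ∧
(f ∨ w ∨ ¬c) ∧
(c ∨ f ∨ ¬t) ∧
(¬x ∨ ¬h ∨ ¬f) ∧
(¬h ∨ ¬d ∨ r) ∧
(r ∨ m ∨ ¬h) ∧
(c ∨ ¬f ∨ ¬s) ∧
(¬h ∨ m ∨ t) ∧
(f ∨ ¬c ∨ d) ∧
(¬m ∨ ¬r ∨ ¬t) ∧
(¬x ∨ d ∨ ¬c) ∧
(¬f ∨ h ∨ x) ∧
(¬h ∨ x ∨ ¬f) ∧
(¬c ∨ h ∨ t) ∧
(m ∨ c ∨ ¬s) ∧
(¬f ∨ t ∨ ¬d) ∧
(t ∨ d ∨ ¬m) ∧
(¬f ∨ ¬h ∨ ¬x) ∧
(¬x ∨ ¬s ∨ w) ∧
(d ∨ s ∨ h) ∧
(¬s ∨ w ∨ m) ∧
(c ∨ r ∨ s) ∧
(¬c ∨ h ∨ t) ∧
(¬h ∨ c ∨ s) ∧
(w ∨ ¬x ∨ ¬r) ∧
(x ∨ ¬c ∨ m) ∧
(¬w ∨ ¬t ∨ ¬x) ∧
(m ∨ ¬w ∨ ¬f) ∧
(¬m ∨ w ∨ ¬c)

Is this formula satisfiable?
Yes

Yes, the formula is satisfiable.

One satisfying assignment is: r=True, w=True, m=True, t=False, x=True, c=False, f=False, h=True, d=True, s=True

Verification: With this assignment, all 35 clauses evaluate to true.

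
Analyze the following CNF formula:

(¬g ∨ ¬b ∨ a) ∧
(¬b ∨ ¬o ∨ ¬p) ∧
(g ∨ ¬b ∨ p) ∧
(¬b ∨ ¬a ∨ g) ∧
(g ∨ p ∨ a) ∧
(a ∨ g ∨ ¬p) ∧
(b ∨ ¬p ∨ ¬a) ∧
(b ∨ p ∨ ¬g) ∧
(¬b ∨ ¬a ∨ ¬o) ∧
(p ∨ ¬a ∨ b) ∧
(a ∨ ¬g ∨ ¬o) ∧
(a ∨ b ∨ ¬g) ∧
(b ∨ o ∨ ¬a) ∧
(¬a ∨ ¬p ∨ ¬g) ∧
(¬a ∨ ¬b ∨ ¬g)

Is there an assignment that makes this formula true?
No

No, the formula is not satisfiable.

No assignment of truth values to the variables can make all 15 clauses true simultaneously.

The formula is UNSAT (unsatisfiable).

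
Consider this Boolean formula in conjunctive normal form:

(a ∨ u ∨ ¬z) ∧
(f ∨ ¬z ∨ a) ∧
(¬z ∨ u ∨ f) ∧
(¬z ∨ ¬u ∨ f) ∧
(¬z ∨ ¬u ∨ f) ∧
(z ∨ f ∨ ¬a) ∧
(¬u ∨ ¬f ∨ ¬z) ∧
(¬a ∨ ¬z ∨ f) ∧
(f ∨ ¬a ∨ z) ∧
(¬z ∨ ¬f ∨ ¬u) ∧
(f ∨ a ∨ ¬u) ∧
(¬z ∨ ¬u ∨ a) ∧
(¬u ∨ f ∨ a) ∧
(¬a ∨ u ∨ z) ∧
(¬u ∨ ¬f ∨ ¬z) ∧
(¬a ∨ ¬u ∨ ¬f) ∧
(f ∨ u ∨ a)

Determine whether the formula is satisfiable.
Yes

Yes, the formula is satisfiable.

One satisfying assignment is: z=True, f=True, a=True, u=False

Verification: With this assignment, all 17 clauses evaluate to true.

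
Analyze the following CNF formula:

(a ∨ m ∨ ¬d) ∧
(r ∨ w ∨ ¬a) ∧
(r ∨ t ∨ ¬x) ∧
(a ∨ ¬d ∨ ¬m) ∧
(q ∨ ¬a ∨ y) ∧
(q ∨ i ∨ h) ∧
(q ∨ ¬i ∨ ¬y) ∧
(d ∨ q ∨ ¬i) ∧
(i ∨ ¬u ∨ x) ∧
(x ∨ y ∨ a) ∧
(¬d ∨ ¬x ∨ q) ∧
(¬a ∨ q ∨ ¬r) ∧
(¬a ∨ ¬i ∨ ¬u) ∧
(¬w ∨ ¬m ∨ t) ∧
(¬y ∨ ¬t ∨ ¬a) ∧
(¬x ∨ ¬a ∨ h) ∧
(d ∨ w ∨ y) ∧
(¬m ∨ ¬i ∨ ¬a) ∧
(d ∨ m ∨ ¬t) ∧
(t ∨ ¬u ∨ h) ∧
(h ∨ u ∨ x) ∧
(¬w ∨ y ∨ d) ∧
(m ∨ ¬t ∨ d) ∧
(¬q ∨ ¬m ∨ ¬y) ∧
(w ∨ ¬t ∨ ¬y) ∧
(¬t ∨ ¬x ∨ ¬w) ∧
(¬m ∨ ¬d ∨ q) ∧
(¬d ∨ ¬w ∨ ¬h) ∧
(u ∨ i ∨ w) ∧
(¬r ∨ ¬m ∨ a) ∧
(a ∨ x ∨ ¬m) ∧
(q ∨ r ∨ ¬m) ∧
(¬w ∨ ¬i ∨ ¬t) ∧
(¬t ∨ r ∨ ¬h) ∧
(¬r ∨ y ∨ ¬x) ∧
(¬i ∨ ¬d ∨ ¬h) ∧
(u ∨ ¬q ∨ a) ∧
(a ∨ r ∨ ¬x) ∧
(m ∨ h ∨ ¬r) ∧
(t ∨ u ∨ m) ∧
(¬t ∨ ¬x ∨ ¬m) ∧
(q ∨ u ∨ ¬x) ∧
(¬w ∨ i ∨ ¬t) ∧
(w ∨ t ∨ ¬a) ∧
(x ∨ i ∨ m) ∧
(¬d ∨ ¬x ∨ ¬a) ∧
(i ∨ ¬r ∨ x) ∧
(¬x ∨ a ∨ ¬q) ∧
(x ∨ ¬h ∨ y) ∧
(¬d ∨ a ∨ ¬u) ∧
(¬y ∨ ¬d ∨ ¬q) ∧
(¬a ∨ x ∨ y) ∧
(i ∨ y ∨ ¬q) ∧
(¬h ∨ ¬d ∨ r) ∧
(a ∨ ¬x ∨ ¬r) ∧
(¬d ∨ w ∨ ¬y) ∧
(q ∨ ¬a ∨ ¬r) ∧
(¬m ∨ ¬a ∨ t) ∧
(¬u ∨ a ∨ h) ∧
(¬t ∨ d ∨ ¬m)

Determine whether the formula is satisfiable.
Yes

Yes, the formula is satisfiable.

One satisfying assignment is: t=False, r=False, h=True, x=False, w=True, u=True, d=False, q=True, a=False, y=True, i=True, m=False

Verification: With this assignment, all 60 clauses evaluate to true.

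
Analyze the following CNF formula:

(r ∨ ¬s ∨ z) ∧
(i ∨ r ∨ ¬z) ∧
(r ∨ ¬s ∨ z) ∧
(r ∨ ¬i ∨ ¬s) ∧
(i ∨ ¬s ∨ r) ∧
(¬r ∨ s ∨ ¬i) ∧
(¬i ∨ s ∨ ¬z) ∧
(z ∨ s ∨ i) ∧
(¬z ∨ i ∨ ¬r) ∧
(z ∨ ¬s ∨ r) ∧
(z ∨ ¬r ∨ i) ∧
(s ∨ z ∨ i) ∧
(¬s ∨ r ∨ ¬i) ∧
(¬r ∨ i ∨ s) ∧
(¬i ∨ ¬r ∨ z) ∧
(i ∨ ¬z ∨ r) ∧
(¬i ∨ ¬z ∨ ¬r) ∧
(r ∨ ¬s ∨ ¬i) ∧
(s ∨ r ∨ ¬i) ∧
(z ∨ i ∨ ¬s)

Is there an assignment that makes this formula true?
No

No, the formula is not satisfiable.

No assignment of truth values to the variables can make all 20 clauses true simultaneously.

The formula is UNSAT (unsatisfiable).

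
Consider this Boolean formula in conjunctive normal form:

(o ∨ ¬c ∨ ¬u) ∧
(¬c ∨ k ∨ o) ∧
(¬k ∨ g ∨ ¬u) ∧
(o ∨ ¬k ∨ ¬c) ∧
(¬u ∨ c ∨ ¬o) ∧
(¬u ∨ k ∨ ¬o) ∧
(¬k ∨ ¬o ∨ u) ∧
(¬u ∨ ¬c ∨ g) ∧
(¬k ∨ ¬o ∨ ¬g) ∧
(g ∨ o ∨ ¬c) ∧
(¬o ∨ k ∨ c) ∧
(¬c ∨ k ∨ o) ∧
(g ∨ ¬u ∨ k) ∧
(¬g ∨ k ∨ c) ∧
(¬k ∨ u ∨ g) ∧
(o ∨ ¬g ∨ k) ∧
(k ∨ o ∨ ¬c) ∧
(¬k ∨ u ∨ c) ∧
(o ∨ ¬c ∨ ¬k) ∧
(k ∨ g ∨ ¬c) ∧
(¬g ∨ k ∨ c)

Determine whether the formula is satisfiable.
Yes

Yes, the formula is satisfiable.

One satisfying assignment is: g=False, u=False, c=False, o=False, k=False

Verification: With this assignment, all 21 clauses evaluate to true.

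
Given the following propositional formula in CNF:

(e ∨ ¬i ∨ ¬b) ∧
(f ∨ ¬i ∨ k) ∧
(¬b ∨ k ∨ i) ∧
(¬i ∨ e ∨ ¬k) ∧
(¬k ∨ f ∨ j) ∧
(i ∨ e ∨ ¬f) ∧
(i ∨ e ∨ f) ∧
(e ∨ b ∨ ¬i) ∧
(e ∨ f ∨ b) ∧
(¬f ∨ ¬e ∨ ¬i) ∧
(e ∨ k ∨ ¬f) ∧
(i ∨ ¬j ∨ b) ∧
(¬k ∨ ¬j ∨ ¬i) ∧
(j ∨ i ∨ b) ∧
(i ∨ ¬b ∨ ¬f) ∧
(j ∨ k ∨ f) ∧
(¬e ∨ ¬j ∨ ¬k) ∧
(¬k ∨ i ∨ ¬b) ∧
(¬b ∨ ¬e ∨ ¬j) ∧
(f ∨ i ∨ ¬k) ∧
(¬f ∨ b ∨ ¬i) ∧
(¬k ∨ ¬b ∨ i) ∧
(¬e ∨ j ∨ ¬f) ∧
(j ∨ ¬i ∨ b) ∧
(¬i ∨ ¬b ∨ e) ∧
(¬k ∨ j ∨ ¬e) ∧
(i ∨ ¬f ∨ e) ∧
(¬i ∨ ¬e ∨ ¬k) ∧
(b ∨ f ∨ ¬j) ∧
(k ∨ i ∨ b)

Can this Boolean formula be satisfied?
No

No, the formula is not satisfiable.

No assignment of truth values to the variables can make all 30 clauses true simultaneously.

The formula is UNSAT (unsatisfiable).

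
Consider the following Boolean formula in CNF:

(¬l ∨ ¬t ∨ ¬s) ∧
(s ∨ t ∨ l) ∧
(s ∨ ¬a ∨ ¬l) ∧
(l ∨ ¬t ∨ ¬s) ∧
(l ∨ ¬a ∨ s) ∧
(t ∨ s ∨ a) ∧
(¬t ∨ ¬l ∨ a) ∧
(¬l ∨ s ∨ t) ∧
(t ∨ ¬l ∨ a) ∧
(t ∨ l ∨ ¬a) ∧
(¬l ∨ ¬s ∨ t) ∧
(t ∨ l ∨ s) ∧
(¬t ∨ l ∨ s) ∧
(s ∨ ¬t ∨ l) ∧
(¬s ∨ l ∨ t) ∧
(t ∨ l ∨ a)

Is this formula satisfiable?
No

No, the formula is not satisfiable.

No assignment of truth values to the variables can make all 16 clauses true simultaneously.

The formula is UNSAT (unsatisfiable).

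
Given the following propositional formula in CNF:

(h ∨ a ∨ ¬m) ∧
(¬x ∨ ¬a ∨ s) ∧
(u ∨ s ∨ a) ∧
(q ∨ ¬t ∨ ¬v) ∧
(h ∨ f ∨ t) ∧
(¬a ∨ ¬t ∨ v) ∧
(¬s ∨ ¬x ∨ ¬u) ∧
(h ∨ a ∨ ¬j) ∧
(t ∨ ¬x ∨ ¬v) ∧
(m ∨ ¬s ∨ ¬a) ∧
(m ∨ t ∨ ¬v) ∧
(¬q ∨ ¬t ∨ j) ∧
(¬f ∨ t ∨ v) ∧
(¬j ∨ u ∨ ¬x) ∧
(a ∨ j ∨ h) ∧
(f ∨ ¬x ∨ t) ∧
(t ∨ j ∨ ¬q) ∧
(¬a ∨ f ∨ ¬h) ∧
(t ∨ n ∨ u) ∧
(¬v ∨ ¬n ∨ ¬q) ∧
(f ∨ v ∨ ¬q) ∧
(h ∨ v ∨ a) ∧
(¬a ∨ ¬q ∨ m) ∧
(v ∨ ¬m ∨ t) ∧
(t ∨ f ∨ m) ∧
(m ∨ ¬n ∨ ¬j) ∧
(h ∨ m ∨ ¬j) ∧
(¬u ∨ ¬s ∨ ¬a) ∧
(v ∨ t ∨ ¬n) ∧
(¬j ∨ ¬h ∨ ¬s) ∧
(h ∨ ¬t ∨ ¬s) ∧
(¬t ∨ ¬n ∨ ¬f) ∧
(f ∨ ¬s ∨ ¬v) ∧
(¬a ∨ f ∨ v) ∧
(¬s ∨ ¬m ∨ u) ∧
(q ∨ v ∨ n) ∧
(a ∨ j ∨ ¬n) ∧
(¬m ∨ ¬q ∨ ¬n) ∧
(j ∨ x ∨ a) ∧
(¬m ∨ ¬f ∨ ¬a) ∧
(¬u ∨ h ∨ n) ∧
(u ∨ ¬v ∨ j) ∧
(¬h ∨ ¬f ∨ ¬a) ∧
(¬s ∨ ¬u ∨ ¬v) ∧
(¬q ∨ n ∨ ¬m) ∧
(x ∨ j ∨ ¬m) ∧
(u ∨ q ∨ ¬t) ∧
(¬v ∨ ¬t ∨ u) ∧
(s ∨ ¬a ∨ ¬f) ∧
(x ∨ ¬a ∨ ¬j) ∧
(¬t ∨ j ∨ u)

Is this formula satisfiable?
Yes

Yes, the formula is satisfiable.

One satisfying assignment is: s=False, x=False, t=False, m=True, f=False, a=False, q=False, v=True, h=True, j=True, u=True, n=False

Verification: With this assignment, all 51 clauses evaluate to true.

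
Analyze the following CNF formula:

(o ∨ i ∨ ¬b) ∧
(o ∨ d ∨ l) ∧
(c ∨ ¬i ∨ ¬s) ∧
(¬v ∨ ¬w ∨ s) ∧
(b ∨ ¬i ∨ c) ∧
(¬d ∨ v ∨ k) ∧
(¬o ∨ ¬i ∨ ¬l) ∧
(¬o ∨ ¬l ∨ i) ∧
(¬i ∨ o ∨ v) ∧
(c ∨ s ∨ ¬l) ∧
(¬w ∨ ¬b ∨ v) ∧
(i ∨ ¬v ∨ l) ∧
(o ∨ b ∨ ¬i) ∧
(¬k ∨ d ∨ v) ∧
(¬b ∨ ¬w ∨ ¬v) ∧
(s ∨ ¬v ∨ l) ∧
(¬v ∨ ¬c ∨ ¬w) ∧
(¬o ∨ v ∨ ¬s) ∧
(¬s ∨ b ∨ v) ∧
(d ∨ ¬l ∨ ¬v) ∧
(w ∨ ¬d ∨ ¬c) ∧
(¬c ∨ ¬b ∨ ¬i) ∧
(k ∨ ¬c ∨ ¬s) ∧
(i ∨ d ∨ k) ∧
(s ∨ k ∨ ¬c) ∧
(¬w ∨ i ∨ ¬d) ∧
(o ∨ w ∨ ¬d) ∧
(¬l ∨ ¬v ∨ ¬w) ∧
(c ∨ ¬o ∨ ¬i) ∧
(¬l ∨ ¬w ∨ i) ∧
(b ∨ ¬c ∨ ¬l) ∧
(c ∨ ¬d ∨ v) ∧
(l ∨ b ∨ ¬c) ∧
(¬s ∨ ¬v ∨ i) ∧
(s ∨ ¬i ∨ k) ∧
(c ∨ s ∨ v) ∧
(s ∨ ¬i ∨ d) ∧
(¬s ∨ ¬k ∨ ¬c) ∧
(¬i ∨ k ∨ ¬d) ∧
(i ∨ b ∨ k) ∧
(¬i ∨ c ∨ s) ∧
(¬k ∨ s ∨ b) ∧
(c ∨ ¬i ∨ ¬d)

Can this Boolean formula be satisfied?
No

No, the formula is not satisfiable.

No assignment of truth values to the variables can make all 43 clauses true simultaneously.

The formula is UNSAT (unsatisfiable).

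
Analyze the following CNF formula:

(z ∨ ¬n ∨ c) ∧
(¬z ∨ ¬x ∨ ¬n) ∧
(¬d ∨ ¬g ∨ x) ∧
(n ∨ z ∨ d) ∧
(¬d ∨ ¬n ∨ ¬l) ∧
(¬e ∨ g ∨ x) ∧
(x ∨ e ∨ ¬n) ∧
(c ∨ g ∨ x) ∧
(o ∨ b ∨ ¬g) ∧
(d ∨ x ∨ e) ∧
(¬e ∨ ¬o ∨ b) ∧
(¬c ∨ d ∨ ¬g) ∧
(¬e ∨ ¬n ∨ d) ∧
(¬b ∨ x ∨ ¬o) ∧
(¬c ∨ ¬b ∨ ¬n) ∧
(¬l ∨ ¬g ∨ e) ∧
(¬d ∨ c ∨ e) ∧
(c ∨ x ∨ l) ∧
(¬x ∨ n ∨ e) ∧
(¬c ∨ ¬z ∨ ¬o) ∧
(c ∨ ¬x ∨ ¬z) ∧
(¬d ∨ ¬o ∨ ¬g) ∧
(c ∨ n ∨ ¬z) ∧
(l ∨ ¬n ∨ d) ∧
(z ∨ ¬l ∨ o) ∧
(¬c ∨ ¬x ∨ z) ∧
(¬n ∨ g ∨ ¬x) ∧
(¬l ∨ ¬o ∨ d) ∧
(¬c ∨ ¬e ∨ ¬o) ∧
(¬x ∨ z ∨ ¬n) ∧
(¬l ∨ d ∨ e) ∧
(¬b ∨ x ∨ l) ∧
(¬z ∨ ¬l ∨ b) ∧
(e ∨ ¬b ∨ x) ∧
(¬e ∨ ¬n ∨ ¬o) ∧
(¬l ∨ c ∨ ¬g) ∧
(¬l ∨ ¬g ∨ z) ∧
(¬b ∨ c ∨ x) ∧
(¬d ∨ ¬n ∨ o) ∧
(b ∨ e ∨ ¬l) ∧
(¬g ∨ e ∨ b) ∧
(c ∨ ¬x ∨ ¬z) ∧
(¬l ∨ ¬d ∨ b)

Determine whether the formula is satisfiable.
Yes

Yes, the formula is satisfiable.

One satisfying assignment is: c=True, d=True, x=False, z=False, e=False, l=False, o=False, n=False, b=False, g=False

Verification: With this assignment, all 43 clauses evaluate to true.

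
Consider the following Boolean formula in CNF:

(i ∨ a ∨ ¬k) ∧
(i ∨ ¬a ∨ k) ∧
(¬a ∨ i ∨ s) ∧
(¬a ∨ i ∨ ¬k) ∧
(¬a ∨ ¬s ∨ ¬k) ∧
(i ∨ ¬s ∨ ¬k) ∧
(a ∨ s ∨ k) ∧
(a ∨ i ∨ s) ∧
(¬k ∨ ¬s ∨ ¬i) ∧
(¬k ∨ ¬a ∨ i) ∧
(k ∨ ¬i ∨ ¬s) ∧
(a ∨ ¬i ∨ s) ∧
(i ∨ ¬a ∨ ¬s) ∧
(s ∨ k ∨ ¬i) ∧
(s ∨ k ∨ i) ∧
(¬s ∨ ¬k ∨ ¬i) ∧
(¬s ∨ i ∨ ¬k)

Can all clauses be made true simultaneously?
Yes

Yes, the formula is satisfiable.

One satisfying assignment is: s=False, i=True, a=True, k=True

Verification: With this assignment, all 17 clauses evaluate to true.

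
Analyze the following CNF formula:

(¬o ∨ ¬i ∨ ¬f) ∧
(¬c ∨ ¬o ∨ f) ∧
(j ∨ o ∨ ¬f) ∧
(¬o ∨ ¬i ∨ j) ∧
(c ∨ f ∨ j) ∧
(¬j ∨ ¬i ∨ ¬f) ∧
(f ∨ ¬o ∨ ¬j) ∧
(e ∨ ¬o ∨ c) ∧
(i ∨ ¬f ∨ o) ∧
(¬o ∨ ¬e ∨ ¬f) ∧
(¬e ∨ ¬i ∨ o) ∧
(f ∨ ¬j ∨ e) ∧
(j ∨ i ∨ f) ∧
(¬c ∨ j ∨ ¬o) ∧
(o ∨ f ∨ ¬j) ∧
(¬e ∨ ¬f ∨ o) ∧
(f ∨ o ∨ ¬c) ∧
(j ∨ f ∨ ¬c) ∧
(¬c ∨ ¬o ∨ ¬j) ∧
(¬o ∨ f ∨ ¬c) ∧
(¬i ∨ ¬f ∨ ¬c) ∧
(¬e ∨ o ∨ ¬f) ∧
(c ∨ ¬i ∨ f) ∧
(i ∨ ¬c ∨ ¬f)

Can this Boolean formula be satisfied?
No

No, the formula is not satisfiable.

No assignment of truth values to the variables can make all 24 clauses true simultaneously.

The formula is UNSAT (unsatisfiable).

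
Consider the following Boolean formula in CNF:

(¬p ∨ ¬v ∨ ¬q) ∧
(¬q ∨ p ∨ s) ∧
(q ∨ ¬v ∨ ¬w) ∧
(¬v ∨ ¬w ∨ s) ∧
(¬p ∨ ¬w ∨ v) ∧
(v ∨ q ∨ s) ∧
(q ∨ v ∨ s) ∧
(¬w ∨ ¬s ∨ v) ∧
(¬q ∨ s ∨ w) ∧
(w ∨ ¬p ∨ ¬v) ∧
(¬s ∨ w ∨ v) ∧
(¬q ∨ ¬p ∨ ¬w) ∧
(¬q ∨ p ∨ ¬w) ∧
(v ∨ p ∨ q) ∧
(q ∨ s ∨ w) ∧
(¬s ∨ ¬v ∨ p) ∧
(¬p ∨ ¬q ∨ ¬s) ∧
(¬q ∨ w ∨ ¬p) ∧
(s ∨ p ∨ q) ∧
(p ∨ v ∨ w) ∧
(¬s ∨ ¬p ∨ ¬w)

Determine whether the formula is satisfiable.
No

No, the formula is not satisfiable.

No assignment of truth values to the variables can make all 21 clauses true simultaneously.

The formula is UNSAT (unsatisfiable).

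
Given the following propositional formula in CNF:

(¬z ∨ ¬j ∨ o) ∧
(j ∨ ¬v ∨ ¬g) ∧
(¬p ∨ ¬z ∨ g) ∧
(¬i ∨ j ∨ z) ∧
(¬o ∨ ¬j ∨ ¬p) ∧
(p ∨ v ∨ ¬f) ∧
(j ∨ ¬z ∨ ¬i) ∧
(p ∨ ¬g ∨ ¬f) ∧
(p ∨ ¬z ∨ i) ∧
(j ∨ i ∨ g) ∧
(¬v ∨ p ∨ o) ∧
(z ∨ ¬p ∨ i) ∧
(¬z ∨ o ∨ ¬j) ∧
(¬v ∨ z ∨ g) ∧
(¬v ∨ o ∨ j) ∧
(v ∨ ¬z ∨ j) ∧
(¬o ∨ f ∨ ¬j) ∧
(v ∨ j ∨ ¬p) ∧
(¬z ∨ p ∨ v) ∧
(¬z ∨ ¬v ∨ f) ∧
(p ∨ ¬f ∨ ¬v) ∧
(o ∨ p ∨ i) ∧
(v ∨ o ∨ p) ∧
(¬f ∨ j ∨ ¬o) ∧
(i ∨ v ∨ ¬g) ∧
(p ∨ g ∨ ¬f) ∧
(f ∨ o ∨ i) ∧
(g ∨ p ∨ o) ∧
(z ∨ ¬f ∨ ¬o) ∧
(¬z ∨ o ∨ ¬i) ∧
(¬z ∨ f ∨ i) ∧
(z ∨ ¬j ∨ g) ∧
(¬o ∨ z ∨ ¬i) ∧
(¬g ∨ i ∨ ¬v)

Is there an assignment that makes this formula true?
Yes

Yes, the formula is satisfiable.

One satisfying assignment is: z=False, f=False, j=True, v=False, p=True, i=True, o=False, g=True

Verification: With this assignment, all 34 clauses evaluate to true.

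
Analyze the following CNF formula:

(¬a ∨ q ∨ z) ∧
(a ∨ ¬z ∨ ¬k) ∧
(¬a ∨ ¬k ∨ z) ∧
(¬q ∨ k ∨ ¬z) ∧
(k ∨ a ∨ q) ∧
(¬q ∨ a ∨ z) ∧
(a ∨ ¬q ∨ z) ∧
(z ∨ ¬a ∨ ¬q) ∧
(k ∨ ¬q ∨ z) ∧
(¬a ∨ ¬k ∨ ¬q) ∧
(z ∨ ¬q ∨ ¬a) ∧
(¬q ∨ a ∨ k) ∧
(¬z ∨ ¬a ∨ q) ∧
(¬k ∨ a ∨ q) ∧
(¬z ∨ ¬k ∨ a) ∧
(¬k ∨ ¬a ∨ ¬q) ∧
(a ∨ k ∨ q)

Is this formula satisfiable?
No

No, the formula is not satisfiable.

No assignment of truth values to the variables can make all 17 clauses true simultaneously.

The formula is UNSAT (unsatisfiable).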